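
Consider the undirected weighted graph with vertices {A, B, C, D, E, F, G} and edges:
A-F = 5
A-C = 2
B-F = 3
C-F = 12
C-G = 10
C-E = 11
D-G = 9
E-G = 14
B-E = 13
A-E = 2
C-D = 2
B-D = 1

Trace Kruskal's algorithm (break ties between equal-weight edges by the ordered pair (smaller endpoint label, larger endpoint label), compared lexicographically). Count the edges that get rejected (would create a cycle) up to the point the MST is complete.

1

Kruskal: consider edges lightest-first.
B-D (1): add. Components now {A} {B,D} {C} {E} {F} {G}
A-C (2): add. Components now {A,C} {B,D} {E} {F} {G}
A-E (2): add. Components now {A,C,E} {B,D} {F} {G}
C-D (2): add. Components now {A,B,C,D,E} {F} {G}
B-F (3): add. Components now {A,B,C,D,E,F} {G}
A-F (5): skip — A and F already connected.
D-G (9): add. Components now {A,B,C,D,E,F,G}
Edges rejected before the tree was complete: 1.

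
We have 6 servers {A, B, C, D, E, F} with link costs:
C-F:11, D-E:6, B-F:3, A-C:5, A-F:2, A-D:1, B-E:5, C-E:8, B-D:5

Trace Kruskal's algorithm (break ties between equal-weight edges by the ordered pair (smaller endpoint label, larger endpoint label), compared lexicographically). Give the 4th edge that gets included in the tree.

Kruskal: consider edges lightest-first.
A-D (1): add — endpoints in different components.
A-F (2): add — endpoints in different components.
B-F (3): add — endpoints in different components.
A-C (5): add — endpoints in different components.
B-D (5): skip — B and D already connected.
B-E (5): add — endpoints in different components.
The 4th edge added is A-C.

A-C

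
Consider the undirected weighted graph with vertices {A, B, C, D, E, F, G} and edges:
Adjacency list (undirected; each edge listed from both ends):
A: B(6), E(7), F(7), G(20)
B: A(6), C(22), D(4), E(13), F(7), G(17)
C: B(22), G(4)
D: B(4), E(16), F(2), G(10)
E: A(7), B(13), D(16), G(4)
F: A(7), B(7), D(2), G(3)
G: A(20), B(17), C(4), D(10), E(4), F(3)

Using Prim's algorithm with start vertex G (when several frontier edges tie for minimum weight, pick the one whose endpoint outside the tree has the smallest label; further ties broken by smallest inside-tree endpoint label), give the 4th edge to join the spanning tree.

C-G

Prim, starting at G.
Step 1: cheapest edge leaving the tree is F G (3); add F.
Step 2: cheapest edge leaving the tree is D F (2); add D.
Step 3: cheapest edge leaving the tree is B D (4); add B.
Step 4: cheapest edge leaving the tree is C G (4); add C.
Step 5: cheapest edge leaving the tree is E G (4); add E.
Step 6: cheapest edge leaving the tree is A B (6); add A.
The 4th edge added is C G.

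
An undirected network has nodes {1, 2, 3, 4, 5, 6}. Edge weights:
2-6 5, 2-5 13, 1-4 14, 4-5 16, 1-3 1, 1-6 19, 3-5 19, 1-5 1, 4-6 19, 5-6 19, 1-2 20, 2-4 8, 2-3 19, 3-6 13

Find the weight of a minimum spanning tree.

Grow the tree from 1 using Prim:
Step 1: frontier [1-3 1, 1-5 1, 1-4 14, 1-6 19, 1-2 20] → take 1-3 (1); add 3.
Step 2: frontier [1-5 1, 1-4 14, 1-6 19, 1-2 20, 3-6 13, 2-3 19, 3-5 19] → take 1-5 (1); add 5.
Step 3: frontier [1-4 14, 1-6 19, 1-2 20, 3-6 13, 2-3 19, 2-5 13, 4-5 16, 5-6 19] → take 2-5 (13); add 2.
Step 4: frontier [1-4 14, 1-6 19, 2-6 5, 2-4 8, 3-6 13, 4-5 16, 5-6 19] → take 2-6 (5); add 6.
Step 5: frontier [1-4 14, 2-4 8, 4-5 16, 4-6 19] → take 2-4 (8); add 4.
MST edges: 1-3, 1-5, 2-5, 2-6, 2-4; total weight 1+1+13+5+8 = 28.

28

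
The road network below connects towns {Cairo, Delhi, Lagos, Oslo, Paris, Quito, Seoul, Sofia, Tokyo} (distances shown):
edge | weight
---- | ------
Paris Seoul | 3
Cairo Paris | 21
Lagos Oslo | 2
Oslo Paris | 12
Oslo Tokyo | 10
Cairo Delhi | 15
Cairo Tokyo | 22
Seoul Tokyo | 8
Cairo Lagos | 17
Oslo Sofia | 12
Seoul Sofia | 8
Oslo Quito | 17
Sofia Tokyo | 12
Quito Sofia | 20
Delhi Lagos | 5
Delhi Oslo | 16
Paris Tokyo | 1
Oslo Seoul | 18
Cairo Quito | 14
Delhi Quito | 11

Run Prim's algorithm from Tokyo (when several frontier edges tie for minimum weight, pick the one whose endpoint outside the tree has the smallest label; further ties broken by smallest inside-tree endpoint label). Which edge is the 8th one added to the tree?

Cairo-Quito

Prim's algorithm from Tokyo:
Step 1: cheapest edge leaving the tree is Paris Tokyo (1); add Paris.
Step 2: cheapest edge leaving the tree is Paris Seoul (3); add Seoul.
Step 3: cheapest edge leaving the tree is Seoul Sofia (8); add Sofia.
Step 4: cheapest edge leaving the tree is Oslo Tokyo (10); add Oslo.
Step 5: cheapest edge leaving the tree is Lagos Oslo (2); add Lagos.
Step 6: cheapest edge leaving the tree is Delhi Lagos (5); add Delhi.
Step 7: cheapest edge leaving the tree is Delhi Quito (11); add Quito.
Step 8: cheapest edge leaving the tree is Cairo Quito (14); add Cairo.
The 8th edge added is Cairo Quito.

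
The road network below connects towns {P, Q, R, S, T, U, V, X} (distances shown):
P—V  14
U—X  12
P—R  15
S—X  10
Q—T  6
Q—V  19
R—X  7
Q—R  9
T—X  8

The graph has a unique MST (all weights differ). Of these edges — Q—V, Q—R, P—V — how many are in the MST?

1

Sort edges by weight, then run Kruskal:
Q—T (6): add — endpoints in different components.
R—X (7): add — endpoints in different components.
T—X (8): add — endpoints in different components.
Q—R (9): skip — Q and R already connected.
S—X (10): add — endpoints in different components.
U—X (12): add — endpoints in different components.
P—V (14): add — endpoints in different components.
P—R (15): add — endpoints in different components.
MST edge set: {Q—T, R—X, T—X, S—X, U—X, P—V, P—R}.
Of the listed edges, {P—V} are in the MST → 1.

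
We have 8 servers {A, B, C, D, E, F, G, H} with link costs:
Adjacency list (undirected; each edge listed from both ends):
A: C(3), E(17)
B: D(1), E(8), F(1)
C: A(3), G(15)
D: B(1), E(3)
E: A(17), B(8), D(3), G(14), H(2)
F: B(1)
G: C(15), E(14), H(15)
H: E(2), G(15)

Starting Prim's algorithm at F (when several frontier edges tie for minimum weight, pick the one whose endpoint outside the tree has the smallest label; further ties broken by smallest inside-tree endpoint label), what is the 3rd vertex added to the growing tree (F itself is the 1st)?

D

Prim's algorithm from F:
Step 1: cheapest edge leaving the tree is B—F (1); add B.
Step 2: cheapest edge leaving the tree is B—D (1); add D.
Step 3: cheapest edge leaving the tree is D—E (3); add E.
Step 4: cheapest edge leaving the tree is E—H (2); add H.
Step 5: cheapest edge leaving the tree is E—G (14); add G.
Step 6: cheapest edge leaving the tree is C—G (15); add C.
Step 7: cheapest edge leaving the tree is A—C (3); add A.
Vertex order: F, B, D, E, H, G, C, A. The 3rd vertex is D.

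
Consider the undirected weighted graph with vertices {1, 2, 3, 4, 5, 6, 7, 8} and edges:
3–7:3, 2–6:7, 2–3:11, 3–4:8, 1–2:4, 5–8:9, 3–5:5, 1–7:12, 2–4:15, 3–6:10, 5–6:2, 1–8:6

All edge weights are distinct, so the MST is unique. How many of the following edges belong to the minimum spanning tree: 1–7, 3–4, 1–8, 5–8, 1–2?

3

Sort edges by weight, then run Kruskal:
5–6 (2): add — endpoints in different components.
3–7 (3): add — endpoints in different components.
1–2 (4): add — endpoints in different components.
3–5 (5): add — endpoints in different components.
1–8 (6): add — endpoints in different components.
2–6 (7): add — endpoints in different components.
3–4 (8): add — endpoints in different components.
MST edge set: {5–6, 3–7, 1–2, 3–5, 1–8, 2–6, 3–4}.
Of the listed edges, {3–4, 1–8, 1–2} are in the MST → 3.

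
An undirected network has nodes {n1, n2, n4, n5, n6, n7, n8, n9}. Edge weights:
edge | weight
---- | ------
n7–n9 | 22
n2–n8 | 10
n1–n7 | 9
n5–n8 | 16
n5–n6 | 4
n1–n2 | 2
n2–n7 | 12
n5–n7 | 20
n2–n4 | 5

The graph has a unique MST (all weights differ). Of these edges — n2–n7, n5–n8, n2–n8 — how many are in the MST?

2

Kruskal: consider edges lightest-first.
n1–n2 (2): add — endpoints in different components.
n5–n6 (4): add — endpoints in different components.
n2–n4 (5): add — endpoints in different components.
n1–n7 (9): add — endpoints in different components.
n2–n8 (10): add — endpoints in different components.
n2–n7 (12): skip — n2 and n7 already connected.
n5–n8 (16): add — endpoints in different components.
n5–n7 (20): skip — n7 and n5 already connected.
n7–n9 (22): add — endpoints in different components.
MST edge set: {n1–n2, n5–n6, n2–n4, n1–n7, n2–n8, n5–n8, n7–n9}.
Of the listed edges, {n5–n8, n2–n8} are in the MST → 2.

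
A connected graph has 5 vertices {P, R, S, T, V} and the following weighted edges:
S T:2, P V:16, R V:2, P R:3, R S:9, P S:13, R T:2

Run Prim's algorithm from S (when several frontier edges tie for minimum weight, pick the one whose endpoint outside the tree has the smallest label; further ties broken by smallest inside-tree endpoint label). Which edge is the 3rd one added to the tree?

Grow the tree from S using Prim:
Step 1: cheapest edge leaving the tree is S T (2); add T.
Step 2: cheapest edge leaving the tree is R T (2); add R.
Step 3: cheapest edge leaving the tree is R V (2); add V.
Step 4: cheapest edge leaving the tree is P R (3); add P.
The 3rd edge added is R V.

R-V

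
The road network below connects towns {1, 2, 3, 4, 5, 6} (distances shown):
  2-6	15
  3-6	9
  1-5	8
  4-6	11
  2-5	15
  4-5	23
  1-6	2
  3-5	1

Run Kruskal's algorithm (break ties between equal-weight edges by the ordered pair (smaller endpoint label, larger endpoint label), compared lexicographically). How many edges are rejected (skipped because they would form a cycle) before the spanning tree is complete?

Kruskal: consider edges lightest-first.
3-5 (1): add. Components now {1} {2} {3,5} {4} {6}
1-6 (2): add. Components now {1,6} {2} {3,5} {4}
1-5 (8): add. Components now {1,3,5,6} {2} {4}
3-6 (9): skip — 3 and 6 already connected.
4-6 (11): add. Components now {1,3,4,5,6} {2}
2-5 (15): add. Components now {1,2,3,4,5,6}
Edges rejected before the tree was complete: 1.

1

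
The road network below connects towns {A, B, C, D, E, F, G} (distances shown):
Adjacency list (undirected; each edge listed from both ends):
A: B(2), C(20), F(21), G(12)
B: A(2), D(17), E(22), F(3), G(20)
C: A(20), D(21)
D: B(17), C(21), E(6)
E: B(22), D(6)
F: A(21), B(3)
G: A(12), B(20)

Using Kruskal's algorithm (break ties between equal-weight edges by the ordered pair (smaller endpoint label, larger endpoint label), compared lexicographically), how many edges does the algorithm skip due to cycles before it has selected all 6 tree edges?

0

Kruskal's algorithm — process edges by increasing weight (ties by edge label):
A B (2): add. Components now {A,B} {C} {D} {E} {F} {G}
B F (3): add. Components now {A,B,F} {C} {D} {E} {G}
D E (6): add. Components now {A,B,F} {C} {D,E} {G}
A G (12): add. Components now {A,B,F,G} {C} {D,E}
B D (17): add. Components now {A,B,D,E,F,G} {C}
A C (20): add. Components now {A,B,C,D,E,F,G}
Edges rejected before the tree was complete: 0.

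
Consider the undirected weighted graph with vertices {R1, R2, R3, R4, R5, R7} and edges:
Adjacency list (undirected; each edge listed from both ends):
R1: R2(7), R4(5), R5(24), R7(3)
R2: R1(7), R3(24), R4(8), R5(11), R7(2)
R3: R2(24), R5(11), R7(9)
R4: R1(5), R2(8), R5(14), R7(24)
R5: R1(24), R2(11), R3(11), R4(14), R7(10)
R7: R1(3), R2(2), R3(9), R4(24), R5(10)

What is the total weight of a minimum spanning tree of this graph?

Kruskal: consider edges lightest-first.
R2-R7 (2): add. Components now {R4} {R2,R7} {R5} {R3} {R1}
R1-R7 (3): add. Components now {R4} {R1,R2,R7} {R5} {R3}
R1-R4 (5): add. Components now {R1,R2,R4,R7} {R5} {R3}
R1-R2 (7): skip — R2 and R1 already connected.
R2-R4 (8): skip — R4 and R2 already connected.
R3-R7 (9): add. Components now {R1,R2,R3,R4,R7} {R5}
R5-R7 (10): add. Components now {R1,R2,R3,R4,R5,R7}
MST edges: R2-R7, R1-R7, R1-R4, R3-R7, R5-R7; total weight 2+3+5+9+10 = 29.

29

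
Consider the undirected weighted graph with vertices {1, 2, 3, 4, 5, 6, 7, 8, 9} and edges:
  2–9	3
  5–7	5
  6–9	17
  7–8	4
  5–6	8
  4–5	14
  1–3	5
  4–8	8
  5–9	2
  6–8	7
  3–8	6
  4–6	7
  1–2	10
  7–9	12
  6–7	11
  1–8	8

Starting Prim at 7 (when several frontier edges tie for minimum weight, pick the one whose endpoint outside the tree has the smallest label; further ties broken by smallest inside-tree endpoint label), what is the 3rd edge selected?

Prim, starting at 7.
Step 1: cheapest edge leaving the tree is 7–8 (4); add 8.
Step 2: cheapest edge leaving the tree is 5–7 (5); add 5.
Step 3: cheapest edge leaving the tree is 5–9 (2); add 9.
Step 4: cheapest edge leaving the tree is 2–9 (3); add 2.
Step 5: cheapest edge leaving the tree is 3–8 (6); add 3.
Step 6: cheapest edge leaving the tree is 1–3 (5); add 1.
Step 7: cheapest edge leaving the tree is 6–8 (7); add 6.
Step 8: cheapest edge leaving the tree is 4–6 (7); add 4.
The 3rd edge added is 5–9.

5-9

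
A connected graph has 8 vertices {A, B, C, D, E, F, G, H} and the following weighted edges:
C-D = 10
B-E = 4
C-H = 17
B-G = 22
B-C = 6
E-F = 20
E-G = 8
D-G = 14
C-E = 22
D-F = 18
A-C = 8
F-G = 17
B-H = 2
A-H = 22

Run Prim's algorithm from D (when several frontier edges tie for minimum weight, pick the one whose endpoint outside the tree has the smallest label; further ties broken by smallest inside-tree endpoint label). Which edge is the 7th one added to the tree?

Prim's algorithm from D:
Step 1: cheapest edge leaving the tree is C-D (10); add C.
Step 2: cheapest edge leaving the tree is B-C (6); add B.
Step 3: cheapest edge leaving the tree is B-H (2); add H.
Step 4: cheapest edge leaving the tree is B-E (4); add E.
Step 5: cheapest edge leaving the tree is A-C (8); add A.
Step 6: cheapest edge leaving the tree is E-G (8); add G.
Step 7: cheapest edge leaving the tree is F-G (17); add F.
The 7th edge added is F-G.

F-G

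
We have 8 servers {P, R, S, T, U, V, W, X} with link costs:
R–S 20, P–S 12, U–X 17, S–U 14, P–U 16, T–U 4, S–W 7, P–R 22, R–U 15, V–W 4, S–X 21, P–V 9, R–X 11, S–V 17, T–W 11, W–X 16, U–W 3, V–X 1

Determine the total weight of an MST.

39

Kruskal: consider edges lightest-first.
V–X (1): add — endpoints in different components.
U–W (3): add — endpoints in different components.
T–U (4): add — endpoints in different components.
V–W (4): add — endpoints in different components.
S–W (7): add — endpoints in different components.
P–V (9): add — endpoints in different components.
R–X (11): add — endpoints in different components.
MST edges: V–X, U–W, T–U, V–W, S–W, P–V, R–X; total weight 1+3+4+4+7+9+11 = 39.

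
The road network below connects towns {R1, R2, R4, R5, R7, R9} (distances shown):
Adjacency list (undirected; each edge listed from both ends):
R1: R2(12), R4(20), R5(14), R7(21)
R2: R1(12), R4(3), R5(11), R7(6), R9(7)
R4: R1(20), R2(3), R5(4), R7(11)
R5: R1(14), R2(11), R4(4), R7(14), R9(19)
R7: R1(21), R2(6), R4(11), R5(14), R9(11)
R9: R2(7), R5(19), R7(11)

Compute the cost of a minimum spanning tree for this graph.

32

Prim, starting at R4.
Step 1: cheapest edge leaving the tree is R2 R4 (3); add R2.
Step 2: cheapest edge leaving the tree is R4 R5 (4); add R5.
Step 3: cheapest edge leaving the tree is R2 R7 (6); add R7.
Step 4: cheapest edge leaving the tree is R2 R9 (7); add R9.
Step 5: cheapest edge leaving the tree is R1 R2 (12); add R1.
MST edges: R2 R4, R4 R5, R2 R7, R2 R9, R1 R2; total weight 3+4+6+7+12 = 32.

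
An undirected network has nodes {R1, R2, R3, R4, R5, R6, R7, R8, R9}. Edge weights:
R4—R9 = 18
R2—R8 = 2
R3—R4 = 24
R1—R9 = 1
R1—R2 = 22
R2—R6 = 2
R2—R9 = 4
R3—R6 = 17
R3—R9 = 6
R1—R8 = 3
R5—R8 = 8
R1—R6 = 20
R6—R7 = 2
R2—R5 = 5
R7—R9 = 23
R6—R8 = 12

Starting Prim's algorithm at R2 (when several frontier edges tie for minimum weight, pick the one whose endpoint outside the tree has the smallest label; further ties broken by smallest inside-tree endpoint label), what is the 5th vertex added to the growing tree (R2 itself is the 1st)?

Prim, starting at R2.
Step 1: cheapest edge leaving the tree is R2—R6 (2); add R6.
Step 2: cheapest edge leaving the tree is R6—R7 (2); add R7.
Step 3: cheapest edge leaving the tree is R2—R8 (2); add R8.
Step 4: cheapest edge leaving the tree is R1—R8 (3); add R1.
Step 5: cheapest edge leaving the tree is R1—R9 (1); add R9.
Step 6: cheapest edge leaving the tree is R2—R5 (5); add R5.
Step 7: cheapest edge leaving the tree is R3—R9 (6); add R3.
Step 8: cheapest edge leaving the tree is R4—R9 (18); add R4.
Vertex order: R2, R6, R7, R8, R1, R9, R5, R3, R4. The 5th vertex is R1.

R1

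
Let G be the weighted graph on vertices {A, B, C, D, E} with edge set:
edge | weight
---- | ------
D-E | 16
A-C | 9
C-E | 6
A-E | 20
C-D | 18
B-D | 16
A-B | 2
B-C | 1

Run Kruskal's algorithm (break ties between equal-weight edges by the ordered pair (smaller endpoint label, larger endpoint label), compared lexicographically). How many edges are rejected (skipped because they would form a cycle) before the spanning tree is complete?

Kruskal: consider edges lightest-first.
B-C (1): add — endpoints in different components.
A-B (2): add — endpoints in different components.
C-E (6): add — endpoints in different components.
A-C (9): skip — A and C already connected.
B-D (16): add — endpoints in different components.
Edges rejected before the tree was complete: 1.

1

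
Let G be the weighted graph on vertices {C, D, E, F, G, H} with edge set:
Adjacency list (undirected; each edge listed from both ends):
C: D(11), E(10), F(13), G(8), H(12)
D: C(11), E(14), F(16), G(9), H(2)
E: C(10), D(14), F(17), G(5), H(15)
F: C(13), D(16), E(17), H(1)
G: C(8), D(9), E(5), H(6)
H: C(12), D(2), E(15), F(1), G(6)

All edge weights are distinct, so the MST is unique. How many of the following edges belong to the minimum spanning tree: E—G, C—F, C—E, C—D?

Sort edges by weight, then run Kruskal:
F—H (1): add. Components now {C} {D} {E} {F,H} {G}
D—H (2): add. Components now {C} {D,F,H} {E} {G}
E—G (5): add. Components now {C} {D,F,H} {E,G}
G—H (6): add. Components now {C} {D,E,F,G,H}
C—G (8): add. Components now {C,D,E,F,G,H}
MST edge set: {F—H, D—H, E—G, G—H, C—G}.
Of the listed edges, {E—G} are in the MST → 1.

1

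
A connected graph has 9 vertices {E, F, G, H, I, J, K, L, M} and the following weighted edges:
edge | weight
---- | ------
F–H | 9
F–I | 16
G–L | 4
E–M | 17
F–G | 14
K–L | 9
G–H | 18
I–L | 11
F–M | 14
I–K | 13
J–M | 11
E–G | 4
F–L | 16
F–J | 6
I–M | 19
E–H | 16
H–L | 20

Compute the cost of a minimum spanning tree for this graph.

Grow the tree from L using Prim:
Step 1: cheapest edge leaving the tree is G–L (4); add G.
Step 2: cheapest edge leaving the tree is E–G (4); add E.
Step 3: cheapest edge leaving the tree is K–L (9); add K.
Step 4: cheapest edge leaving the tree is I–L (11); add I.
Step 5: cheapest edge leaving the tree is F–G (14); add F.
Step 6: cheapest edge leaving the tree is F–J (6); add J.
Step 7: cheapest edge leaving the tree is F–H (9); add H.
Step 8: cheapest edge leaving the tree is J–M (11); add M.
MST edges: G–L, E–G, K–L, I–L, F–G, F–J, F–H, J–M; total weight 4+4+9+11+14+6+9+11 = 68.

68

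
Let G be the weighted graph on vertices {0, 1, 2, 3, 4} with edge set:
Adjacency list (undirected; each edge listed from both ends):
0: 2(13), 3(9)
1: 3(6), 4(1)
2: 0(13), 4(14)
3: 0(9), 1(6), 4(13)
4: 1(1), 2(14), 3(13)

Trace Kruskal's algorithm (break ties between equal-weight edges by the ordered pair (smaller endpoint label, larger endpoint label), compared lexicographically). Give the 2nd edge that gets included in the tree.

Kruskal's algorithm — process edges by increasing weight (ties by edge label):
1 4 (1): add. Components now {0} {1,4} {2} {3}
1 3 (6): add. Components now {0} {1,3,4} {2}
0 3 (9): add. Components now {0,1,3,4} {2}
0 2 (13): add. Components now {0,1,2,3,4}
The 2nd edge added is 1 3.

1-3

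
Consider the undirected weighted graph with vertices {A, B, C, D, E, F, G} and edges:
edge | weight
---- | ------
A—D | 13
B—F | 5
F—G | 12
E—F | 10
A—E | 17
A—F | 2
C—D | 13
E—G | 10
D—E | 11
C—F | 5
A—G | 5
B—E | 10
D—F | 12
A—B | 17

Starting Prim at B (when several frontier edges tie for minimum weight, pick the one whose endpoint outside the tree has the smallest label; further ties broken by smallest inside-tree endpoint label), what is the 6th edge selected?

D-E

Prim's algorithm from B:
Step 1: cheapest edge leaving the tree is B—F (5); add F.
Step 2: cheapest edge leaving the tree is A—F (2); add A.
Step 3: cheapest edge leaving the tree is C—F (5); add C.
Step 4: cheapest edge leaving the tree is A—G (5); add G.
Step 5: cheapest edge leaving the tree is B—E (10); add E.
Step 6: cheapest edge leaving the tree is D—E (11); add D.
The 6th edge added is D—E.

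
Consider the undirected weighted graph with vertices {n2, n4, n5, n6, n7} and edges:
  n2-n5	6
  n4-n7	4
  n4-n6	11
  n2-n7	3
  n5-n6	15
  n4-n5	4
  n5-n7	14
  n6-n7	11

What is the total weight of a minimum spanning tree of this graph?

22

Grow the tree from n2 using Prim:
Step 1: frontier [n2-n7 3, n2-n5 6] → take n2-n7 (3); add n7.
Step 2: frontier [n2-n5 6, n4-n7 4, n6-n7 11, n5-n7 14] → take n4-n7 (4); add n4.
Step 3: frontier [n2-n5 6, n4-n5 4, n4-n6 11, n6-n7 11, n5-n7 14] → take n4-n5 (4); add n5.
Step 4: frontier [n4-n6 11, n5-n6 15, n6-n7 11] → take n4-n6 (11); add n6.
MST edges: n2-n7, n4-n7, n4-n5, n4-n6; total weight 3+4+4+11 = 22.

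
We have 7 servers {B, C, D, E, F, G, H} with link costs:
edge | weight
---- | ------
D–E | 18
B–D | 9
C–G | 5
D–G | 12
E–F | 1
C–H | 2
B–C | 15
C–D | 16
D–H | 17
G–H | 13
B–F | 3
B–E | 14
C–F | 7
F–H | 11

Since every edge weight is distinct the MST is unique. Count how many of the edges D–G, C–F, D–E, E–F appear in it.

Kruskal's algorithm — process edges by increasing weight (ties by edge label):
E–F (1): add. Components now {B} {C} {D} {E,F} {G} {H}
C–H (2): add. Components now {B} {C,H} {D} {E,F} {G}
B–F (3): add. Components now {B,E,F} {C,H} {D} {G}
C–G (5): add. Components now {B,E,F} {C,G,H} {D}
C–F (7): add. Components now {B,C,E,F,G,H} {D}
B–D (9): add. Components now {B,C,D,E,F,G,H}
MST edge set: {E–F, C–H, B–F, C–G, C–F, B–D}.
Of the listed edges, {C–F, E–F} are in the MST → 2.

2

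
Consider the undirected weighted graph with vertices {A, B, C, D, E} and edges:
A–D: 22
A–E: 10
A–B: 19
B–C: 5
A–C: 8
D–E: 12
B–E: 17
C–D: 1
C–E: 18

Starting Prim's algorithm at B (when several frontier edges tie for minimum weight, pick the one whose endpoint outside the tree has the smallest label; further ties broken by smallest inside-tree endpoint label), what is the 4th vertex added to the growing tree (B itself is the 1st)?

A

Prim, starting at B.
Step 1: frontier [B–C 5, B–E 17, A–B 19] → take B–C (5); add C.
Step 2: frontier [B–E 17, A–B 19, C–D 1, A–C 8, C–E 18] → take C–D (1); add D.
Step 3: frontier [B–E 17, A–B 19, A–C 8, C–E 18, D–E 12, A–D 22] → take A–C (8); add A.
Step 4: frontier [A–E 10, B–E 17, C–E 18, D–E 12] → take A–E (10); add E.
Vertex order: B, C, D, A, E. The 4th vertex is A.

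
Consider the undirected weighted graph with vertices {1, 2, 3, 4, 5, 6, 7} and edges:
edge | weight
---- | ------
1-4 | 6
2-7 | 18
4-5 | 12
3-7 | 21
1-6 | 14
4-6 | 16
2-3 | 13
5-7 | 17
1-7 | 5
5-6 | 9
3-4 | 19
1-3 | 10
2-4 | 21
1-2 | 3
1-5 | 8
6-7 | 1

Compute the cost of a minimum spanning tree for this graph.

33

Kruskal: consider edges lightest-first.
6-7 (1): add — endpoints in different components.
1-2 (3): add — endpoints in different components.
1-7 (5): add — endpoints in different components.
1-4 (6): add — endpoints in different components.
1-5 (8): add — endpoints in different components.
5-6 (9): skip — 5 and 6 already connected.
1-3 (10): add — endpoints in different components.
MST edges: 6-7, 1-2, 1-7, 1-4, 1-5, 1-3; total weight 1+3+5+6+8+10 = 33.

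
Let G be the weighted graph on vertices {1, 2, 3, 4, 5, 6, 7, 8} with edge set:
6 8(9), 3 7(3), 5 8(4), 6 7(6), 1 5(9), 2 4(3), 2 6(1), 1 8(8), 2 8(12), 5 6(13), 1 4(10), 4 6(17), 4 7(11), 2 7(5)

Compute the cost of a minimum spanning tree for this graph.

33

Kruskal's algorithm — process edges by increasing weight (ties by edge label):
2 6 (1): add — endpoints in different components.
2 4 (3): add — endpoints in different components.
3 7 (3): add — endpoints in different components.
5 8 (4): add — endpoints in different components.
2 7 (5): add — endpoints in different components.
6 7 (6): skip — 6 and 7 already connected.
1 8 (8): add — endpoints in different components.
1 5 (9): skip — 1 and 5 already connected.
6 8 (9): add — endpoints in different components.
MST edges: 2 6, 2 4, 3 7, 5 8, 2 7, 1 8, 6 8; total weight 1+3+3+4+5+8+9 = 33.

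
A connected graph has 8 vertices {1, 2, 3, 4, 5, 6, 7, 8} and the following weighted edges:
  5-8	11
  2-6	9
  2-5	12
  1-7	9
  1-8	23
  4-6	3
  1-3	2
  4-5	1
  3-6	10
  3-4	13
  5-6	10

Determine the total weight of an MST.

Prim's algorithm from 4:
Step 1: frontier [4-5 1, 4-6 3, 3-4 13] → take 4-5 (1); add 5.
Step 2: frontier [4-6 3, 3-4 13, 5-6 10, 5-8 11, 2-5 12] → take 4-6 (3); add 6.
Step 3: frontier [3-4 13, 5-8 11, 2-5 12, 2-6 9, 3-6 10] → take 2-6 (9); add 2.
Step 4: frontier [3-4 13, 5-8 11, 3-6 10] → take 3-6 (10); add 3.
Step 5: frontier [1-3 2, 5-8 11] → take 1-3 (2); add 1.
Step 6: frontier [1-7 9, 1-8 23, 5-8 11] → take 1-7 (9); add 7.
Step 7: frontier [1-8 23, 5-8 11] → take 5-8 (11); add 8.
MST edges: 4-5, 4-6, 2-6, 3-6, 1-3, 1-7, 5-8; total weight 1+3+9+10+2+9+11 = 45.

45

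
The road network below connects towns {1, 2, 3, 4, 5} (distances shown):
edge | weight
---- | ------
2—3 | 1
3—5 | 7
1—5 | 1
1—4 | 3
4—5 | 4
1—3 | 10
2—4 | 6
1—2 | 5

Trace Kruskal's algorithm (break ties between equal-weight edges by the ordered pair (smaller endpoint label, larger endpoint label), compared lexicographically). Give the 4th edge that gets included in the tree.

1-2

Kruskal's algorithm — process edges by increasing weight (ties by edge label):
1—5 (1): add — endpoints in different components.
2—3 (1): add — endpoints in different components.
1—4 (3): add — endpoints in different components.
4—5 (4): skip — 4 and 5 already connected.
1—2 (5): add — endpoints in different components.
The 4th edge added is 1—2.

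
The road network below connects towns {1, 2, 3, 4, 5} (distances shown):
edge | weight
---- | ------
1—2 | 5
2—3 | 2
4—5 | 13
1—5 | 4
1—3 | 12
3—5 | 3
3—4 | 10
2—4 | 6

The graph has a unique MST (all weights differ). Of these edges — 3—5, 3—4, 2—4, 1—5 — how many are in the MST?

Kruskal: consider edges lightest-first.
2—3 (2): add. Components now {1} {2,3} {4} {5}
3—5 (3): add. Components now {1} {2,3,5} {4}
1—5 (4): add. Components now {1,2,3,5} {4}
1—2 (5): skip — 1 and 2 already connected.
2—4 (6): add. Components now {1,2,3,4,5}
MST edge set: {2—3, 3—5, 1—5, 2—4}.
Of the listed edges, {3—5, 2—4, 1—5} are in the MST → 3.

3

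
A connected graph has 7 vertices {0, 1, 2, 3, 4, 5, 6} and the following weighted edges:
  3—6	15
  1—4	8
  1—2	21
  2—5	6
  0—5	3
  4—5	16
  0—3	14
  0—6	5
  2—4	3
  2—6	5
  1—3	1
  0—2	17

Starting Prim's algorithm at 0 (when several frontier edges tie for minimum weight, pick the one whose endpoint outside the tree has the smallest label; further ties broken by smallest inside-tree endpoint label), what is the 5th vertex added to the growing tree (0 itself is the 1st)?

4

Prim, starting at 0.
Step 1: frontier [0—5 3, 0—6 5, 0—3 14, 0—2 17] → take 0—5 (3); add 5.
Step 2: frontier [0—6 5, 0—3 14, 0—2 17, 2—5 6, 4—5 16] → take 0—6 (5); add 6.
Step 3: frontier [0—3 14, 0—2 17, 2—5 6, 4—5 16, 2—6 5, 3—6 15] → take 2—6 (5); add 2.
Step 4: frontier [0—3 14, 2—4 3, 1—2 21, 4—5 16, 3—6 15] → take 2—4 (3); add 4.
Step 5: frontier [0—3 14, 1—2 21, 1—4 8, 3—6 15] → take 1—4 (8); add 1.
Step 6: frontier [0—3 14, 1—3 1, 3—6 15] → take 1—3 (1); add 3.
Vertex order: 0, 5, 6, 2, 4, 1, 3. The 5th vertex is 4.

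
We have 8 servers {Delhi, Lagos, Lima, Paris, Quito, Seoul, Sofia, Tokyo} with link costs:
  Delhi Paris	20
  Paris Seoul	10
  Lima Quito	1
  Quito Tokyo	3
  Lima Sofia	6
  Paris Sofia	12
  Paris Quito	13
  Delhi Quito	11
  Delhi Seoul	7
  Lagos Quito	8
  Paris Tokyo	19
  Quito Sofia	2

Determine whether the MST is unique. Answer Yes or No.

Yes

Kruskal: consider edges lightest-first.
Lima Quito (1): add — endpoints in different components.
Quito Sofia (2): add — endpoints in different components.
Quito Tokyo (3): add — endpoints in different components.
Lima Sofia (6): skip — Lima and Sofia already connected.
Delhi Seoul (7): add — endpoints in different components.
Lagos Quito (8): add — endpoints in different components.
Paris Seoul (10): add — endpoints in different components.
Delhi Quito (11): add — endpoints in different components.
Every non-tree edge has weight strictly greater than the heaviest edge on the tree path between its endpoints, so the MST is unique.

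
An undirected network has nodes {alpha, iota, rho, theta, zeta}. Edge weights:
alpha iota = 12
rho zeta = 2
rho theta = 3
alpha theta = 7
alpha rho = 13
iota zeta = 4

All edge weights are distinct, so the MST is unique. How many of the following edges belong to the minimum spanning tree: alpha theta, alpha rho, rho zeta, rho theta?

3

Kruskal: consider edges lightest-first.
rho zeta (2): add. Components now {rho,zeta} {iota} {alpha} {theta}
rho theta (3): add. Components now {rho,theta,zeta} {iota} {alpha}
iota zeta (4): add. Components now {iota,rho,theta,zeta} {alpha}
alpha theta (7): add. Components now {alpha,iota,rho,theta,zeta}
MST edge set: {rho zeta, rho theta, iota zeta, alpha theta}.
Of the listed edges, {alpha theta, rho zeta, rho theta} are in the MST → 3.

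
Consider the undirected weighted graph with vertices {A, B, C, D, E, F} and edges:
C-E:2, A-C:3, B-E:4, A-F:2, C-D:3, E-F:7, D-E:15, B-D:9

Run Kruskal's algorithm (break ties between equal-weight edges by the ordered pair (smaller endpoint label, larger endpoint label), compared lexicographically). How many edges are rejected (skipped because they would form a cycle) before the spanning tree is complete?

Kruskal: consider edges lightest-first.
A-F (2): add — endpoints in different components.
C-E (2): add — endpoints in different components.
A-C (3): add — endpoints in different components.
C-D (3): add — endpoints in different components.
B-E (4): add — endpoints in different components.
Edges rejected before the tree was complete: 0.

0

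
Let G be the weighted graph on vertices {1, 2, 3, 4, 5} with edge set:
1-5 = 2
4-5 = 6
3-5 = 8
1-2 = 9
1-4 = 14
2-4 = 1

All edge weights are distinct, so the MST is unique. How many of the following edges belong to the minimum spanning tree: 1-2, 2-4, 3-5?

2

Kruskal's algorithm — process edges by increasing weight (ties by edge label):
2-4 (1): add — endpoints in different components.
1-5 (2): add — endpoints in different components.
4-5 (6): add — endpoints in different components.
3-5 (8): add — endpoints in different components.
MST edge set: {2-4, 1-5, 4-5, 3-5}.
Of the listed edges, {2-4, 3-5} are in the MST → 2.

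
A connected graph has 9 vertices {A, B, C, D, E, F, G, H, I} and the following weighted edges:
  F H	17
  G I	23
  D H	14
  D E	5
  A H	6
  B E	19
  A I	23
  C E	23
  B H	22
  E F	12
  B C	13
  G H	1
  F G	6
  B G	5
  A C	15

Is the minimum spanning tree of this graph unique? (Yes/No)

No

Kruskal's algorithm — process edges by increasing weight (ties by edge label):
G H (1): add — endpoints in different components.
B G (5): add — endpoints in different components.
D E (5): add — endpoints in different components.
A H (6): add — endpoints in different components.
F G (6): add — endpoints in different components.
E F (12): add — endpoints in different components.
B C (13): add — endpoints in different components.
D H (14): skip — D and H already connected.
A C (15): skip — A and C already connected.
F H (17): skip — F and H already connected.
B E (19): skip — B and E already connected.
B H (22): skip — B and H already connected.
A I (23): add — endpoints in different components.
Non-tree edge G I has weight 23, equal to the heaviest edge on its tree cycle — swapping gives another MST of the same weight. Not unique.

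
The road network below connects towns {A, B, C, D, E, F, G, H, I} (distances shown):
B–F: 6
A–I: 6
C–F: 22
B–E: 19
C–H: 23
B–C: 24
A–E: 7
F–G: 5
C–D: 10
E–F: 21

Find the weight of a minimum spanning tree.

Grow the tree from G using Prim:
Step 1: frontier [F–G 5] → take F–G (5); add F.
Step 2: frontier [B–F 6, E–F 21, C–F 22] → take B–F (6); add B.
Step 3: frontier [B–E 19, B–C 24, E–F 21, C–F 22] → take B–E (19); add E.
Step 4: frontier [B–C 24, A–E 7, C–F 22] → take A–E (7); add A.
Step 5: frontier [A–I 6, B–C 24, C–F 22] → take A–I (6); add I.
Step 6: frontier [B–C 24, C–F 22] → take C–F (22); add C.
Step 7: frontier [C–D 10, C–H 23] → take C–D (10); add D.
Step 8: frontier [C–H 23] → take C–H (23); add H.
MST edges: F–G, B–F, B–E, A–E, A–I, C–F, C–D, C–H; total weight 5+6+19+7+6+22+10+23 = 98.

98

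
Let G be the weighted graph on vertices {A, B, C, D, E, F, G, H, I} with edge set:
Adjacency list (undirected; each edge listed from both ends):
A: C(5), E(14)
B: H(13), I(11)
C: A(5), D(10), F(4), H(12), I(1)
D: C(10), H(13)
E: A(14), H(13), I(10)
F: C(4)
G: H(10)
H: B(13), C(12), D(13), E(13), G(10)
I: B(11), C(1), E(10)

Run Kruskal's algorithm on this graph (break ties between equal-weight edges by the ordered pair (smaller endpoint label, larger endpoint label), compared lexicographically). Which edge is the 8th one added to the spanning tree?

Kruskal: consider edges lightest-first.
C–I (1): add — endpoints in different components.
C–F (4): add — endpoints in different components.
A–C (5): add — endpoints in different components.
C–D (10): add — endpoints in different components.
E–I (10): add — endpoints in different components.
G–H (10): add — endpoints in different components.
B–I (11): add — endpoints in different components.
C–H (12): add — endpoints in different components.
The 8th edge added is C–H.

C-H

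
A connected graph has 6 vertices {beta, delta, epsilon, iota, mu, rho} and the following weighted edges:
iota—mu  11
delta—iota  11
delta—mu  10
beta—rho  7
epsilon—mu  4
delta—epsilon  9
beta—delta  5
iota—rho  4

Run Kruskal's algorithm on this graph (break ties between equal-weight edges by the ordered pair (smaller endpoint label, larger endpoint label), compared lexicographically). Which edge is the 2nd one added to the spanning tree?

Sort edges by weight, then run Kruskal:
epsilon—mu (4): add — endpoints in different components.
iota—rho (4): add — endpoints in different components.
beta—delta (5): add — endpoints in different components.
beta—rho (7): add — endpoints in different components.
delta—epsilon (9): add — endpoints in different components.
The 2nd edge added is iota—rho.

iota-rho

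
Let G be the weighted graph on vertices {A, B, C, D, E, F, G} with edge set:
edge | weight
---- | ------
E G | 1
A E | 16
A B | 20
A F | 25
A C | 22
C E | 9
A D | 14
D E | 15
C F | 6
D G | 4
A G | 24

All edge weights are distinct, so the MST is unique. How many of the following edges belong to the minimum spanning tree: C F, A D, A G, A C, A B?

Kruskal: consider edges lightest-first.
E G (1): add — endpoints in different components.
D G (4): add — endpoints in different components.
C F (6): add — endpoints in different components.
C E (9): add — endpoints in different components.
A D (14): add — endpoints in different components.
D E (15): skip — D and E already connected.
A E (16): skip — A and E already connected.
A B (20): add — endpoints in different components.
MST edge set: {E G, D G, C F, C E, A D, A B}.
Of the listed edges, {C F, A D, A B} are in the MST → 3.

3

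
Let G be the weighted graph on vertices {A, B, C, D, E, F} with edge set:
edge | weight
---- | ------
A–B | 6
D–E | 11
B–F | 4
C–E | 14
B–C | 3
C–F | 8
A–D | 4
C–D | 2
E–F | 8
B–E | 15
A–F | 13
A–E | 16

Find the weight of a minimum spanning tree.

21

Prim, starting at C.
Step 1: frontier [C–D 2, B–C 3, C–F 8, C–E 14] → take C–D (2); add D.
Step 2: frontier [B–C 3, C–F 8, C–E 14, A–D 4, D–E 11] → take B–C (3); add B.
Step 3: frontier [B–F 4, A–B 6, B–E 15, C–F 8, C–E 14, A–D 4, D–E 11] → take A–D (4); add A.
Step 4: frontier [A–F 13, A–E 16, B–F 4, B–E 15, C–F 8, C–E 14, D–E 11] → take B–F (4); add F.
Step 5: frontier [A–E 16, B–E 15, C–E 14, D–E 11, E–F 8] → take E–F (8); add E.
MST edges: C–D, B–C, A–D, B–F, E–F; total weight 2+3+4+4+8 = 21.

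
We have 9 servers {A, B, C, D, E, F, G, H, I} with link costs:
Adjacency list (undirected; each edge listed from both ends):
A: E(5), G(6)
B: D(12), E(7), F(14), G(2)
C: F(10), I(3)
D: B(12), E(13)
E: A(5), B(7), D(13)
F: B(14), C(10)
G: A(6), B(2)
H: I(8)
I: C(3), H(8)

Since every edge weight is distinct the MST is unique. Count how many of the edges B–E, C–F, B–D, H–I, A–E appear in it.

Kruskal: consider edges lightest-first.
B–G (2): add — endpoints in different components.
C–I (3): add — endpoints in different components.
A–E (5): add — endpoints in different components.
A–G (6): add — endpoints in different components.
B–E (7): skip — B and E already connected.
H–I (8): add — endpoints in different components.
C–F (10): add — endpoints in different components.
B–D (12): add — endpoints in different components.
D–E (13): skip — D and E already connected.
B–F (14): add — endpoints in different components.
MST edge set: {B–G, C–I, A–E, A–G, H–I, C–F, B–D, B–F}.
Of the listed edges, {C–F, B–D, H–I, A–E} are in the MST → 4.

4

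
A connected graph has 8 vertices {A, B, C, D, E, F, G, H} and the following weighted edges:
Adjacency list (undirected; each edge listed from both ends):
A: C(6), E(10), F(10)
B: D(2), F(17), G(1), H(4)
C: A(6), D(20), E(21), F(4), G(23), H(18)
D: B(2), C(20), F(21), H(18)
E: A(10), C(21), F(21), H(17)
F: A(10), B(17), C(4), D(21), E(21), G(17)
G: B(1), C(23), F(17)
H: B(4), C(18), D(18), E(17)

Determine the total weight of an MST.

Kruskal's algorithm — process edges by increasing weight (ties by edge label):
B G (1): add — endpoints in different components.
B D (2): add — endpoints in different components.
B H (4): add — endpoints in different components.
C F (4): add — endpoints in different components.
A C (6): add — endpoints in different components.
A E (10): add — endpoints in different components.
A F (10): skip — A and F already connected.
B F (17): add — endpoints in different components.
MST edges: B G, B D, B H, C F, A C, A E, B F; total weight 1+2+4+4+6+10+17 = 44.

44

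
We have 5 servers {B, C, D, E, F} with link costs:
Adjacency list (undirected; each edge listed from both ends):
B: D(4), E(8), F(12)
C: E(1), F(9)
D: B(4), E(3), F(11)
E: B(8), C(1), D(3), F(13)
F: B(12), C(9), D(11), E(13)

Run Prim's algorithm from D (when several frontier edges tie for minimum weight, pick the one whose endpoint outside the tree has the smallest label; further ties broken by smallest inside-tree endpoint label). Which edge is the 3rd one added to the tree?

Prim's algorithm from D:
Step 1: cheapest edge leaving the tree is D—E (3); add E.
Step 2: cheapest edge leaving the tree is C—E (1); add C.
Step 3: cheapest edge leaving the tree is B—D (4); add B.
Step 4: cheapest edge leaving the tree is C—F (9); add F.
The 3rd edge added is B—D.

B-D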